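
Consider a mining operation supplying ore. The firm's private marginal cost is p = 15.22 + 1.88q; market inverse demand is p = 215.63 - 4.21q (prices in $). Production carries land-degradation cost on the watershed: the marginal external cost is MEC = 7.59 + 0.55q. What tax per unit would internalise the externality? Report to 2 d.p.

tax = $23.56 per unit

Social marginal cost = private MC + MEC = 22.81 + 2.43q.
Set SMC = demand: 22.81 + 2.43q = 215.63 - 4.21q → q* = 29.0392.
The Pigouvian tax equals MEC at q*: 7.59 + 0.55×29.0392 = 23.5616.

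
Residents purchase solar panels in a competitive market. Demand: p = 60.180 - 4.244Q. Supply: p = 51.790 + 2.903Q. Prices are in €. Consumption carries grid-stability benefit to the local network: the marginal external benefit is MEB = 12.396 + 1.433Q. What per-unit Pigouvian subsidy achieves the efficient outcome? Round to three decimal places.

subsidy = €17.609 per unit

Social marginal benefit = demand + MEB = 72.576 - 2.811Q.
Set SMB = MC: 72.576 - 2.811Q = 51.790 + 2.903Q → Q* = 3.6377.
The Pigouvian subsidy equals MEB at Q*: 12.396 + 1.433×3.6377 = 17.6088.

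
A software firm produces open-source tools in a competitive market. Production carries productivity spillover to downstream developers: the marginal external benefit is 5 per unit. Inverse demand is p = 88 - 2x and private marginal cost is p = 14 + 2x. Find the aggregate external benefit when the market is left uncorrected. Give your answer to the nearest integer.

93

Market equilibrium (private): 14 + 2x = 88 - 2x → x_m = 18.5000.
Total external benefit = MEB × x_m = 5 × 18.5000 = 92.5000.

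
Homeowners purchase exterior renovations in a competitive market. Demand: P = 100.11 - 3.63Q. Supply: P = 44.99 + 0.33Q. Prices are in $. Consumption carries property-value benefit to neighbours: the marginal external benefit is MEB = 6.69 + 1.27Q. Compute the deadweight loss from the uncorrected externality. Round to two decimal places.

Market equilibrium (private): 44.99 + 0.33Q = 100.11 - 3.63Q → Q_m = 13.9192.
Social marginal benefit = demand + MEB = 106.80 - 2.36Q.
Set SMB = MC: 106.80 - 2.36Q = 44.99 + 0.33Q → Q* = 22.9777.
The loss is the area between SMB and MC from Q* to Q_m; with linear curves that's a triangle of height MEB(Q_m).
DWL = ½ × 9.0585 × 24.3674 = 110.3660.

DWL = $110.37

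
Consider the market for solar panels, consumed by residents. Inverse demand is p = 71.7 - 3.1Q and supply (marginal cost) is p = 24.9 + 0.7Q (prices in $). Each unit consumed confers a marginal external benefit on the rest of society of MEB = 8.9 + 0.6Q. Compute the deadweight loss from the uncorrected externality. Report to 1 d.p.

Market equilibrium (private): 24.9 + 0.7Q = 71.7 - 3.1Q → Q_m = 12.3158.
Social marginal benefit = demand + MEB = 80.6 - 2.5Q.
Set SMB = MC: 80.6 - 2.5Q = 24.9 + 0.7Q → Q* = 17.4063.
Between Q* and Q_m the wedge SMB − MC runs linearly from 0 to MEB(Q_m), so the loss is a triangle.
DWL = ½ × 5.0905 × 16.2895 = 41.4608.

DWL = $41.5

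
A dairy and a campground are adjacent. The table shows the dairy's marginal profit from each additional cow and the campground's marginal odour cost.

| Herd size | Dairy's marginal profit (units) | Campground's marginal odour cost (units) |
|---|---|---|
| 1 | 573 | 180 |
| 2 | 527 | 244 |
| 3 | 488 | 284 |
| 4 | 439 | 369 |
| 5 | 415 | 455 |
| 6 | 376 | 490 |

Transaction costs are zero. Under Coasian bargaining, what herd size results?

4

Bargaining reaches the level where marginal profit last exceeds marginal odour cost.
That holds through level 4 (439 ≥ 369) but not at 5 (415 < 455).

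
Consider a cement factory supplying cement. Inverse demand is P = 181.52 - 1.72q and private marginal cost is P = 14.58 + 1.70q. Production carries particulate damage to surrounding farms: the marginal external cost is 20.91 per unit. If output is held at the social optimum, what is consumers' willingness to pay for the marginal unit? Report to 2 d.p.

Social marginal cost = private MC + MEC = 35.49 + 1.70q.
Set SMC = demand: 35.49 + 1.70q = 181.52 - 1.72q → q* = 42.6988.
Consumer price on the demand curve at q*: 181.52 − 1.72×42.6988 = 108.0781.

P = 108.08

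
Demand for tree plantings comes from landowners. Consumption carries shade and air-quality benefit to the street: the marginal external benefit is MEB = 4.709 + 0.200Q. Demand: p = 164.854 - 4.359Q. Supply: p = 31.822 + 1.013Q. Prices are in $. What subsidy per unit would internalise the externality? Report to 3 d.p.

subsidy = $10.035 per unit

Social marginal benefit = demand + MEB = 169.563 - 4.159Q.
Set SMB = MC: 169.563 - 4.159Q = 31.822 + 1.013Q → Q* = 26.6321.
The Pigouvian subsidy equals MEB at Q*: 4.709 + 0.200×26.6321 = 10.0354.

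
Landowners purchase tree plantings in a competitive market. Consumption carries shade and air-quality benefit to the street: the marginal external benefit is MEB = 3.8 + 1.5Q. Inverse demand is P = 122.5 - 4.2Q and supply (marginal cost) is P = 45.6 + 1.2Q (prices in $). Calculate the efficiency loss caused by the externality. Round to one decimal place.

DWL = $81.2

Market equilibrium (private): 45.6 + 1.2Q = 122.5 - 4.2Q → Q_m = 14.2407.
Social marginal benefit = demand + MEB = 126.3 - 2.7Q.
Set SMB = MC: 126.3 - 2.7Q = 45.6 + 1.2Q → Q* = 20.6923.
Between Q* and Q_m the wedge SMB − MC runs linearly from 0 to MEB(Q_m), so the loss is a triangle.
DWL = ½ × 6.4516 × 25.1611 = 81.1647.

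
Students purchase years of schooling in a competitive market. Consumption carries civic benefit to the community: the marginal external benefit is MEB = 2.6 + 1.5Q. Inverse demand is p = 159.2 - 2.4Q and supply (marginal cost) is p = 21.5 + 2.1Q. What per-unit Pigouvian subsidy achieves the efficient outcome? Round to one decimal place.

subsidy = 72.8 per unit

Social marginal benefit = demand + MEB = 161.8 - 0.9Q.
Set SMB = MC: 161.8 - 0.9Q = 21.5 + 2.1Q → Q* = 46.7667.
The Pigouvian subsidy equals MEB at Q*: 2.6 + 1.5×46.7667 = 72.7501.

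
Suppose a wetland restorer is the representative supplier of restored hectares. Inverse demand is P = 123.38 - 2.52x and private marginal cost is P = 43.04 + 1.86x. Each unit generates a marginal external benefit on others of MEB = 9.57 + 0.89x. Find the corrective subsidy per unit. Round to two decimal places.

Social marginal cost = private MC − MEB = 33.47 + 0.97x.
Set SMC = demand: 33.47 + 0.97x = 123.38 - 2.52x → x* = 25.7622.
The Pigouvian subsidy equals MEB at x*: 9.57 + 0.89×25.7622 = 32.4984.

subsidy = 32.50 per unit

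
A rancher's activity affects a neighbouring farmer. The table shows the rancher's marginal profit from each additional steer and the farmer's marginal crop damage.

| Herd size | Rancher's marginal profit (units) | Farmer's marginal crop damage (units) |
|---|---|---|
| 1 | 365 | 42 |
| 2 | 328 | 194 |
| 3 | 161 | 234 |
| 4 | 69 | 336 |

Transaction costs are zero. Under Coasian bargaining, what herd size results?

2

Bargaining reaches the level where marginal profit last exceeds marginal crop damage.
That holds through level 2 (328 ≥ 194) but not at 3 (161 < 234).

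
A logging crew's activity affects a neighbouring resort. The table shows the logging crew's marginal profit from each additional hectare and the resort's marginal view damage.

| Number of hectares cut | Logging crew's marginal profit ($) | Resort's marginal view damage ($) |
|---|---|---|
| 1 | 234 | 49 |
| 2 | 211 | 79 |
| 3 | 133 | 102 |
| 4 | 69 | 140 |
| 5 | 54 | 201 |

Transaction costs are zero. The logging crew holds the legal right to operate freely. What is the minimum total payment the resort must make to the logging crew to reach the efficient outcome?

$123

Left alone the logging crew would choose level 5 (marginal profit stays positive).
Efficient level: k* = 3 (marginal profit ≥ marginal view damage through 3).
The resort must at least cover the logging crew's forgone profit from cutting 5→3: 69 + 54 = 123.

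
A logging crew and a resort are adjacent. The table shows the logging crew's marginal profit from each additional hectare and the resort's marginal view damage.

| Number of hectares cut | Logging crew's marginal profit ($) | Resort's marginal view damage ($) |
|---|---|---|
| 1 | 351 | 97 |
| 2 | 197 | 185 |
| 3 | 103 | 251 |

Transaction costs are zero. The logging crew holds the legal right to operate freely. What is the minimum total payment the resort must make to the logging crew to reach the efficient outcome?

Left alone the logging crew would choose level 3 (marginal profit stays positive).
Efficient level: k* = 2 (marginal profit ≥ marginal view damage through 2).
The resort must at least cover the logging crew's forgone profit from cutting 3→2: 103 = 103.

$103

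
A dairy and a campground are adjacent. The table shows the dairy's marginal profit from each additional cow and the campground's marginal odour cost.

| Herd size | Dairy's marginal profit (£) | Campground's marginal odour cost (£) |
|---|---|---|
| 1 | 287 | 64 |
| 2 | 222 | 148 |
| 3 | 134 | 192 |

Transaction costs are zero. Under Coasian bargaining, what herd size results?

2

Bargaining reaches the level where marginal profit last exceeds marginal odour cost.
That holds through level 2 (222 ≥ 148) but not at 3 (134 < 192).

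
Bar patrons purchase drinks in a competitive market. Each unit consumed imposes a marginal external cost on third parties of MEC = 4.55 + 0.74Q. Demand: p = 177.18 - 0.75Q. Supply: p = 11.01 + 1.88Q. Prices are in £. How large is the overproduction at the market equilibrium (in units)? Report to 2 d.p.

15.22 units

Market equilibrium (private): 11.01 + 1.88Q = 177.18 - 0.75Q → Q_m = 63.1825.
Social marginal benefit = demand − MEC = 172.63 - 1.49Q.
Set SMB = MC: 172.63 - 1.49Q = 11.01 + 1.88Q → Q* = 47.9585.
Gap = |63.1825 − 47.9585| = 15.2240.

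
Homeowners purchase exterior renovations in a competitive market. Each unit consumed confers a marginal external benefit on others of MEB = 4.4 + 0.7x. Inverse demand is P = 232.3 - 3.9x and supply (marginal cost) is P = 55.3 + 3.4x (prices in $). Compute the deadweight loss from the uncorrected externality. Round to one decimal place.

DWL = $34.6

Market equilibrium (private): 55.3 + 3.4x = 232.3 - 3.9x → x_m = 24.2466.
Social marginal benefit = demand + MEB = 236.7 - 3.2x.
Set SMB = MC: 236.7 - 3.2x = 55.3 + 3.4x → x* = 27.4848.
The welfare-loss triangle has base |x_m − x*| and height MEB(x_m) (the vertical gap between SMB and MC is zero at x* and MEB at x_m).
DWL = ½ × 3.2382 × 21.3726 = 34.6044.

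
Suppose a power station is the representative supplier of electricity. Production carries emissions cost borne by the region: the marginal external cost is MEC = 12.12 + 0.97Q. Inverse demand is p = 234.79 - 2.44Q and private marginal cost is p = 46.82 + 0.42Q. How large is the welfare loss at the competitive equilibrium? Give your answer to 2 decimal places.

DWL = 751.51

Market equilibrium (private): 46.82 + 0.42Q = 234.79 - 2.44Q → Q_m = 65.7238.
Social marginal cost = private MC + MEC = 58.94 + 1.39Q.
Set SMC = demand: 58.94 + 1.39Q = 234.79 - 2.44Q → Q* = 45.9138.
The welfare-loss triangle has base |Q_m − Q*| and height MEC(Q_m) (the vertical gap between SMC and demand is zero at Q* and MEC at Q_m).
DWL = ½ × 19.8100 × 75.8721 = 751.5132.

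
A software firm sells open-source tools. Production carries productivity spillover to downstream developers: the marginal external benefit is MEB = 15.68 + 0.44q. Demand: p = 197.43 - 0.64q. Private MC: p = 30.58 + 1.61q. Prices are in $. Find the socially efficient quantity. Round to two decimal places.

Social marginal cost = private MC − MEB = 14.90 + 1.17q.
Set SMC = demand: 14.90 + 1.17q = 197.43 - 0.64q → q* = 100.8453.

q* = 100.85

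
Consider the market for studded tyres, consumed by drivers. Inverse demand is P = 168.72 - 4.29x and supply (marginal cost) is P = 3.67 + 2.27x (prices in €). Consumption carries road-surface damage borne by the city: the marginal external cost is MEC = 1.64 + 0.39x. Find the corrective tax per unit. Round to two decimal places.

tax = €10.81 per unit

Social marginal benefit = demand − MEC = 167.08 - 4.68x.
Set SMB = MC: 167.08 - 4.68x = 3.67 + 2.27x → x* = 23.5122.
The Pigouvian tax equals MEC at x*: 1.64 + 0.39×23.5122 = 10.8098.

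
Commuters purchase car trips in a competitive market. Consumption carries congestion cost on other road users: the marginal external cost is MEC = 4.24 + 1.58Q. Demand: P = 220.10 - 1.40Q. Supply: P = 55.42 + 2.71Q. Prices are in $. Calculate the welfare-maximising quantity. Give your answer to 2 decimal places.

Q* = 28.20

Social marginal benefit = demand − MEC = 215.86 - 2.98Q.
Set SMB = MC: 215.86 - 2.98Q = 55.42 + 2.71Q → Q* = 28.1968.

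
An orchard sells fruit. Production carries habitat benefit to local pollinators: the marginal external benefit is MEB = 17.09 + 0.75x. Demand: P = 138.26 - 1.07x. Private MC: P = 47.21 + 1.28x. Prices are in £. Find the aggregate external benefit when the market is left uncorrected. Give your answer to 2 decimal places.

£1225.08

Market equilibrium (private): 47.21 + 1.28x = 138.26 - 1.07x → x_m = 38.7447.
Total external benefit = ∫₀^{x_m} (17.09 + 0.75x) dx = 17.09×38.7447 + ½×0.75×38.7447² = 1225.0788.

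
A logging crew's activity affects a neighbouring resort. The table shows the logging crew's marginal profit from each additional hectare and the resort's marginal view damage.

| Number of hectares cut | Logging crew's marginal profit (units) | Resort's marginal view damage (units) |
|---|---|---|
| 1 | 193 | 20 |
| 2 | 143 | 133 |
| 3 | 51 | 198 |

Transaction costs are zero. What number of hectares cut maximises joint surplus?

Bargaining reaches the level where marginal profit last exceeds marginal view damage.
That holds through level 2 (143 ≥ 133) but not at 3 (51 < 198).

2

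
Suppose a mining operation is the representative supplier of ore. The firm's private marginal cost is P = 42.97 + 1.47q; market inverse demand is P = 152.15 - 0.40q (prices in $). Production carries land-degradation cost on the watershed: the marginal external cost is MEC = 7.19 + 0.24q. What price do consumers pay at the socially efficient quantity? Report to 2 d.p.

Social marginal cost = private MC + MEC = 50.16 + 1.71q.
Set SMC = demand: 50.16 + 1.71q = 152.15 - 0.40q → q* = 48.3365.
Consumer price on the demand curve at q*: 152.15 − 0.40×48.3365 = 132.8154.

P = $132.82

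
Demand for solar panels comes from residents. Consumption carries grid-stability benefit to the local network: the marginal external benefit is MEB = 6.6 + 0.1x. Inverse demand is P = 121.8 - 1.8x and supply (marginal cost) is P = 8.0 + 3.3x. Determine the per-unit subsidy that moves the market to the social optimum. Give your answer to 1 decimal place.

Social marginal benefit = demand + MEB = 128.4 - 1.7x.
Set SMB = MC: 128.4 - 1.7x = 8.0 + 3.3x → x* = 24.0800.
The Pigouvian subsidy equals MEB at x*: 6.6 + 0.1×24.0800 = 9.0080.

subsidy = 9.0 per unit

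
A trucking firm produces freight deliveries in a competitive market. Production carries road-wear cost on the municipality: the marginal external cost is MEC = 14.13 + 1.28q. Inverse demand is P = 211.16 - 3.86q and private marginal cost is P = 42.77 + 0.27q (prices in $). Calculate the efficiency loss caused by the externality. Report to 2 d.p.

DWL = $406.48

Market equilibrium (private): 42.77 + 0.27q = 211.16 - 3.86q → q_m = 40.7724.
Social marginal cost = private MC + MEC = 56.90 + 1.55q.
Set SMC = demand: 56.90 + 1.55q = 211.16 - 3.86q → q* = 28.5139.
The loss is the area between SMC and demand from q* to q_m; with linear curves that's a triangle of height MEC(q_m).
DWL = ½ × 12.2585 × 66.3187 = 406.4839.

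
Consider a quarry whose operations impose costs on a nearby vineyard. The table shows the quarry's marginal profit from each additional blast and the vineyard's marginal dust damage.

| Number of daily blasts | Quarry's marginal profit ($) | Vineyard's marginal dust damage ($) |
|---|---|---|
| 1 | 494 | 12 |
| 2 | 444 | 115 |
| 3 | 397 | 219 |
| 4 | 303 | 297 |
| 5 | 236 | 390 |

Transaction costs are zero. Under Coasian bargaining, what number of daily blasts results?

4

Bargaining reaches the level where marginal profit last exceeds marginal dust damage.
That holds through level 4 (303 ≥ 297) but not at 5 (236 < 390).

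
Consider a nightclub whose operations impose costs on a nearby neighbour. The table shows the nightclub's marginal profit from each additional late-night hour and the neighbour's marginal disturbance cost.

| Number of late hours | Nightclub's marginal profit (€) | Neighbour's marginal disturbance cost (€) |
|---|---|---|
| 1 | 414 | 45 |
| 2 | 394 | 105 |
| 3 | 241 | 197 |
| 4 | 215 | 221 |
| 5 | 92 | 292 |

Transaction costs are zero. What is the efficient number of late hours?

3

Bargaining reaches the level where marginal profit last exceeds marginal disturbance cost.
That holds through level 3 (241 ≥ 197) but not at 4 (215 < 221).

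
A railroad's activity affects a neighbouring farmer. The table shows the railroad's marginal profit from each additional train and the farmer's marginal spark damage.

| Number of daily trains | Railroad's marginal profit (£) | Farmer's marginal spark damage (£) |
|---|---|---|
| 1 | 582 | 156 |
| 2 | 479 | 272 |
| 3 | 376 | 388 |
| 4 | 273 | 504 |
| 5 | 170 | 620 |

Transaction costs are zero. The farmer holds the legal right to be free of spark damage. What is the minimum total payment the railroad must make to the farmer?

Efficient level: marginal profit ≥ marginal spark damage through level 2, so k* = 2.
With the farmer holding the right, the railroad must at least compensate total damage at k*: 156 + 272 = 428.

£428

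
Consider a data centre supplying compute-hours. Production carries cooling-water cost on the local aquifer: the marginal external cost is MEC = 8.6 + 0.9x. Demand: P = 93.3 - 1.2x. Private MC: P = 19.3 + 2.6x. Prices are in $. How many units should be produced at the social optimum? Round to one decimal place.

x* = 13.9

Social marginal cost = private MC + MEC = 27.9 + 3.5x.
Set SMC = demand: 27.9 + 3.5x = 93.3 - 1.2x → x* = 13.9149.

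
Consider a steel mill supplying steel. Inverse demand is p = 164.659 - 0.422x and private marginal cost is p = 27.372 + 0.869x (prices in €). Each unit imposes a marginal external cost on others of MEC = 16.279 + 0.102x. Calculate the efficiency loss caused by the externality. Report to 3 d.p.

DWL = €264.110

Market equilibrium (private): 27.372 + 0.869x = 164.659 - 0.422x → x_m = 106.3416.
Social marginal cost = private MC + MEC = 43.651 + 0.971x.
Set SMC = demand: 43.651 + 0.971x = 164.659 - 0.422x → x* = 86.8686.
Between x* and x_m the wedge SMC − demand runs linearly from 0 to MEC(x_m), so the loss is a triangle.
DWL = ½ × 19.4730 × 27.1258 = 264.1104.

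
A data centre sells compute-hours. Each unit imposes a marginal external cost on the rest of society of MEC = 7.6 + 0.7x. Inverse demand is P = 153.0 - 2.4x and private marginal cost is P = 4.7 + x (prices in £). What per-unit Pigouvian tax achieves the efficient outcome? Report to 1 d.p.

Social marginal cost = private MC + MEC = 12.3 + 1.7x.
Set SMC = demand: 12.3 + 1.7x = 153.0 - 2.4x → x* = 34.3171.
The Pigouvian tax equals MEC at x*: 7.6 + 0.7×34.3171 = 31.6220.

tax = £31.6 per unit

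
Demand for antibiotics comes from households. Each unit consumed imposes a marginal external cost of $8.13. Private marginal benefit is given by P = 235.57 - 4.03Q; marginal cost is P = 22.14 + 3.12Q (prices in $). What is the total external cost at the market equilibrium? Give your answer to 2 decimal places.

Market equilibrium (private): 22.14 + 3.12Q = 235.57 - 4.03Q → Q_m = 29.8503.
Total external cost = MEC × Q_m = 8.13 × 29.8503 = 242.6829.

$242.68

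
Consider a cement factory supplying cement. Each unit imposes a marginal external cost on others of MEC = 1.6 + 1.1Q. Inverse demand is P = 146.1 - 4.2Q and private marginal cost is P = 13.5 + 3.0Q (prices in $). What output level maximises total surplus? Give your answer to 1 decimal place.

Q* = 15.8

Social marginal cost = private MC + MEC = 15.1 + 4.1Q.
Set SMC = demand: 15.1 + 4.1Q = 146.1 - 4.2Q → Q* = 15.7831.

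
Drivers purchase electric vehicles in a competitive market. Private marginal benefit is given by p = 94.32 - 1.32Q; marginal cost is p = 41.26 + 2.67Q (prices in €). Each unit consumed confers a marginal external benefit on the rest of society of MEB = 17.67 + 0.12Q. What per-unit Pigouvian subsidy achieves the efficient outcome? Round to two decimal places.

subsidy = €19.86 per unit

Social marginal benefit = demand + MEB = 111.99 - 1.20Q.
Set SMB = MC: 111.99 - 1.20Q = 41.26 + 2.67Q → Q* = 18.2765.
The Pigouvian subsidy equals MEB at Q*: 17.67 + 0.12×18.2765 = 19.8632.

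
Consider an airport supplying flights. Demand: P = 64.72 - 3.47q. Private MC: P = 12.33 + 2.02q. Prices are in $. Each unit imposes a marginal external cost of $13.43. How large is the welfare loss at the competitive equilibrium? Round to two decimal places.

DWL = $16.43

Market equilibrium (private): 12.33 + 2.02q = 64.72 - 3.47q → q_m = 9.5428.
Social marginal cost = private MC + MEC = 25.76 + 2.02q.
Set SMC = demand: 25.76 + 2.02q = 64.72 - 3.47q → q* = 7.0965.
Between q* and q_m the wedge SMC − demand runs linearly from 0 to MEC(q_m), so the loss is a triangle.
DWL = ½ × 2.4463 × 13.4300 = 16.4269.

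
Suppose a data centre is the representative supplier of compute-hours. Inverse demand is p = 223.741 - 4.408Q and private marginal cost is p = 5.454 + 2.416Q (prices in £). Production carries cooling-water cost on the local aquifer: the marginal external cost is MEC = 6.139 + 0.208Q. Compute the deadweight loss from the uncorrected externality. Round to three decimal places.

Market equilibrium (private): 5.454 + 2.416Q = 223.741 - 4.408Q → Q_m = 31.9881.
Social marginal cost = private MC + MEC = 11.593 + 2.624Q.
Set SMC = demand: 11.593 + 2.624Q = 223.741 - 4.408Q → Q* = 30.1689.
Between Q* and Q_m the wedge SMC − demand runs linearly from 0 to MEC(Q_m), so the loss is a triangle.
DWL = ½ × 1.8192 × 12.7925 = 11.6361.

DWL = £11.636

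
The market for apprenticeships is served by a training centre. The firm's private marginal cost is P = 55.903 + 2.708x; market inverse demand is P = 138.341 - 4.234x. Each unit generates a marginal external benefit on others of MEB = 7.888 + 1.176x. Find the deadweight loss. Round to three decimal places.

Market equilibrium (private): 55.903 + 2.708x = 138.341 - 4.234x → x_m = 11.8753.
Social marginal cost = private MC − MEB = 48.015 + 1.532x.
Set SMC = demand: 48.015 + 1.532x = 138.341 - 4.234x → x* = 15.6653.
The welfare-loss triangle has base |x_m − x*| and height MEB(x_m) (the vertical gap between SMC and demand is zero at x* and MEB at x_m).
DWL = ½ × 3.7900 × 21.8533 = 41.4120.

DWL = 41.412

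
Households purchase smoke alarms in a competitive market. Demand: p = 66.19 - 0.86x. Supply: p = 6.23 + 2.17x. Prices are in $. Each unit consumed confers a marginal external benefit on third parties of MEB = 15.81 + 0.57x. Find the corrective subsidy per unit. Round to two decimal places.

Social marginal benefit = demand + MEB = 82.00 - 0.29x.
Set SMB = MC: 82.00 - 0.29x = 6.23 + 2.17x → x* = 30.8008.
The Pigouvian subsidy equals MEB at x*: 15.81 + 0.57×30.8008 = 33.3665.

subsidy = $33.37 per unit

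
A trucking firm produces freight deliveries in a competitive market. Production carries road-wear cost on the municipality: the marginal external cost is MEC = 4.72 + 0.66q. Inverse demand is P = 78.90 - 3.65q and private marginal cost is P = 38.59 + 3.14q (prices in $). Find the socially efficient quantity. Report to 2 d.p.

Social marginal cost = private MC + MEC = 43.31 + 3.80q.
Set SMC = demand: 43.31 + 3.80q = 78.90 - 3.65q → q* = 4.7772.

q* = 4.78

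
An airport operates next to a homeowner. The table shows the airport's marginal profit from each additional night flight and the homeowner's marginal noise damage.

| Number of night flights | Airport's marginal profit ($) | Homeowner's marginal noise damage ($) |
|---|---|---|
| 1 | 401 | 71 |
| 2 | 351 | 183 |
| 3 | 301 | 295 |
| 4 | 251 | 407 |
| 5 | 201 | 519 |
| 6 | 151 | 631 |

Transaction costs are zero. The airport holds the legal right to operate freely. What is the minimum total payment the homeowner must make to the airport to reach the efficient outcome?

$603

Left alone the airport would choose level 6 (marginal profit stays positive).
Efficient level: k* = 3 (marginal profit ≥ marginal noise damage through 3).
The homeowner must at least cover the airport's forgone profit from cutting 6→3: 251 + 201 + 151 = 603.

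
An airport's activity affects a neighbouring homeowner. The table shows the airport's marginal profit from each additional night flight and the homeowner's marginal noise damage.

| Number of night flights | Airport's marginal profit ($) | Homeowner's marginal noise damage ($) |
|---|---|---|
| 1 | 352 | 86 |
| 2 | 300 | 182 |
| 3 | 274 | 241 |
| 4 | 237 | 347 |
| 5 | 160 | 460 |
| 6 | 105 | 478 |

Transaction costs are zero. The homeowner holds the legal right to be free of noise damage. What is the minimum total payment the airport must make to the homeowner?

$509

Efficient level: marginal profit ≥ marginal noise damage through level 3, so k* = 3.
With the homeowner holding the right, the airport must at least compensate total damage at k*: 86 + 182 + 241 = 509.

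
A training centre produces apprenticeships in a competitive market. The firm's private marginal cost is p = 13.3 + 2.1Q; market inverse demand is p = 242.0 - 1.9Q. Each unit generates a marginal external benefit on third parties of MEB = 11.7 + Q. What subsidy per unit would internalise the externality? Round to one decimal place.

Social marginal cost = private MC − MEB = 1.6 + 1.1Q.
Set SMC = demand: 1.6 + 1.1Q = 242.0 - 1.9Q → Q* = 80.1333.
The Pigouvian subsidy equals MEB at Q*: 11.7 + 1.0×80.1333 = 91.8333.

subsidy = 91.8 per unit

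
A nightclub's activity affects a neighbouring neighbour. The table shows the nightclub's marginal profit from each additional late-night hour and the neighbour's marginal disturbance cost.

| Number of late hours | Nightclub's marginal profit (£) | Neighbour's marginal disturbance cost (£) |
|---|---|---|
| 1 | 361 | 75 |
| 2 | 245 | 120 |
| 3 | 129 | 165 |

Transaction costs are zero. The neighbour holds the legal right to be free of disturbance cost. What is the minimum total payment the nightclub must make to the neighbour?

Efficient level: marginal profit ≥ marginal disturbance cost through level 2, so k* = 2.
With the neighbour holding the right, the nightclub must at least compensate total damage at k*: 75 + 120 = 195.

£195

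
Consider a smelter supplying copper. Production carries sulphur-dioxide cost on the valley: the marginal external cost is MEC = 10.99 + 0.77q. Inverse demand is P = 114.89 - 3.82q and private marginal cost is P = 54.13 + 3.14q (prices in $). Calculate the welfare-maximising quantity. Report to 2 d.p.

Social marginal cost = private MC + MEC = 65.12 + 3.91q.
Set SMC = demand: 65.12 + 3.91q = 114.89 - 3.82q → q* = 6.4386.

q* = 6.44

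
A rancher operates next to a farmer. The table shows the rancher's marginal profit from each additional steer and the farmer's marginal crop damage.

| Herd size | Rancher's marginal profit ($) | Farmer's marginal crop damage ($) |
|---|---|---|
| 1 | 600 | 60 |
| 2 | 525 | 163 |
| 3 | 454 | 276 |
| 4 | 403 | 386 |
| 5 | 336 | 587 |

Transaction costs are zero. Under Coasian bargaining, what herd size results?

Bargaining reaches the level where marginal profit last exceeds marginal crop damage.
That holds through level 4 (403 ≥ 386) but not at 5 (336 < 587).

4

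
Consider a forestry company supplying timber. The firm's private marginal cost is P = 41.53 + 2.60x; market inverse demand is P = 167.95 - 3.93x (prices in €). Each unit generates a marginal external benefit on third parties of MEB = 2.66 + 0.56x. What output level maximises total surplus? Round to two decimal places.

x* = 21.62

Social marginal cost = private MC − MEB = 38.87 + 2.04x.
Set SMC = demand: 38.87 + 2.04x = 167.95 - 3.93x → x* = 21.6214.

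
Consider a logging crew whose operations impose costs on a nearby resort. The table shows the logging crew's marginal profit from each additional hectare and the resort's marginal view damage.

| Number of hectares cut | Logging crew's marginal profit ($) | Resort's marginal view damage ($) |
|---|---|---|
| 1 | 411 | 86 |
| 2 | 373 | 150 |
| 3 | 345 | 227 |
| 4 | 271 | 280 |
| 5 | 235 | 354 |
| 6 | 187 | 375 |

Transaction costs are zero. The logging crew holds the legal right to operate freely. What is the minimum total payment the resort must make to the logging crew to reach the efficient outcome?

$693

Left alone the logging crew would choose level 6 (marginal profit stays positive).
Efficient level: k* = 3 (marginal profit ≥ marginal view damage through 3).
The resort must at least cover the logging crew's forgone profit from cutting 6→3: 271 + 235 + 187 = 693.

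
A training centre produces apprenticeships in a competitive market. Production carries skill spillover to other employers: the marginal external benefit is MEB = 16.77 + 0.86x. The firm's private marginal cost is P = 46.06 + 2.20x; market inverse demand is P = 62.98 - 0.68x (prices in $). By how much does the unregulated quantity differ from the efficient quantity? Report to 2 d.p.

Market equilibrium (private): 46.06 + 2.20x = 62.98 - 0.68x → x_m = 5.8750.
Social marginal cost = private MC − MEB = 29.29 + 1.34x.
Set SMC = demand: 29.29 + 1.34x = 62.98 - 0.68x → x* = 16.6782.
Gap = |5.8750 − 16.6782| = 10.8032.

10.80 units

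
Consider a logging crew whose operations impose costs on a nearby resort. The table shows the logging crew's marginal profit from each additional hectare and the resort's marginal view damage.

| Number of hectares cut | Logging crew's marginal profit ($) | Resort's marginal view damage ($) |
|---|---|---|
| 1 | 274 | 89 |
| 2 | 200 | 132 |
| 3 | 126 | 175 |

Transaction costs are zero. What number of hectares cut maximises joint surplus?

2

Bargaining reaches the level where marginal profit last exceeds marginal view damage.
That holds through level 2 (200 ≥ 132) but not at 3 (126 < 175).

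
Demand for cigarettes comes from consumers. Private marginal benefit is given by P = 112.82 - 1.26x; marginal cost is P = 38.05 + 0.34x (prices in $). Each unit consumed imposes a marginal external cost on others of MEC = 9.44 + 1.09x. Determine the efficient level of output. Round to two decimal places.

x* = 24.29

Social marginal benefit = demand − MEC = 103.38 - 2.35x.
Set SMB = MC: 103.38 - 2.35x = 38.05 + 0.34x → x* = 24.2862.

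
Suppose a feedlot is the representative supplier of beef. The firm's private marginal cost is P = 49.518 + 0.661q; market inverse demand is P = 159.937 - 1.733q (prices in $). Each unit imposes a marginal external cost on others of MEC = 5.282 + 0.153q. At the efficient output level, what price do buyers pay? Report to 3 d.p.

Social marginal cost = private MC + MEC = 54.800 + 0.814q.
Set SMC = demand: 54.800 + 0.814q = 159.937 - 1.733q → q* = 41.2788.
Consumer price on the demand curve at q*: 159.937 − 1.733×41.2788 = 88.4008.

P = $88.401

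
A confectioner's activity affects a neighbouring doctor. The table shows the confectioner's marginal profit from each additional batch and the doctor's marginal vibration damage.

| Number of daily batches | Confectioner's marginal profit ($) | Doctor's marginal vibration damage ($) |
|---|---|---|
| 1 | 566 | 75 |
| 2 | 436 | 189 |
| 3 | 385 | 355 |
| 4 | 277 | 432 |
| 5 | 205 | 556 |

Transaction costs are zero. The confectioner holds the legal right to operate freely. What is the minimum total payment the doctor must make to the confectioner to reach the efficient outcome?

$482

Left alone the confectioner would choose level 5 (marginal profit stays positive).
Efficient level: k* = 3 (marginal profit ≥ marginal vibration damage through 3).
The doctor must at least cover the confectioner's forgone profit from cutting 5→3: 277 + 205 = 482.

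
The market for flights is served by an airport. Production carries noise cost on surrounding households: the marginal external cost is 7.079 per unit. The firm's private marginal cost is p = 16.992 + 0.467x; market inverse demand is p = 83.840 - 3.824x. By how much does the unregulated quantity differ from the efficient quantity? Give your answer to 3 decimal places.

Market equilibrium (private): 16.992 + 0.467x = 83.840 - 3.824x → x_m = 15.5787.
Social marginal cost = private MC + MEC = 24.071 + 0.467x.
Set SMC = demand: 24.071 + 0.467x = 83.840 - 3.824x → x* = 13.9289.
Gap = |15.5787 − 13.9289| = 1.6498.

1.650 units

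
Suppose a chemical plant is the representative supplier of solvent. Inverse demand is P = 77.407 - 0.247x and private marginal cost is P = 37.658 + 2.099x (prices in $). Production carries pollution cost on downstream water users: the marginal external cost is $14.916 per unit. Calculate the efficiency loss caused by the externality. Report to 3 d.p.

Market equilibrium (private): 37.658 + 2.099x = 77.407 - 0.247x → x_m = 16.9433.
Social marginal cost = private MC + MEC = 52.574 + 2.099x.
Set SMC = demand: 52.574 + 2.099x = 77.407 - 0.247x → x* = 10.5853.
Height of the DWL triangle at x_m is SMC(x_m) − demand(x_m) = MEC(x_m) = 14.9160.
DWL = ½ × 6.3580 × 14.9160 = 47.4180.

DWL = $47.418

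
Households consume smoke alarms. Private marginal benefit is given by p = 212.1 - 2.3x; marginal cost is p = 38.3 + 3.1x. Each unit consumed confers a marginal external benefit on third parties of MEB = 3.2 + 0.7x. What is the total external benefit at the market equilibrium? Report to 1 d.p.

465.6

Market equilibrium (private): 38.3 + 3.1x = 212.1 - 2.3x → x_m = 32.1852.
Total external benefit = ∫₀^{x_m} (3.2 + 0.7x) dx = 3.2×32.1852 + ½×0.7×32.1852² = 465.5531.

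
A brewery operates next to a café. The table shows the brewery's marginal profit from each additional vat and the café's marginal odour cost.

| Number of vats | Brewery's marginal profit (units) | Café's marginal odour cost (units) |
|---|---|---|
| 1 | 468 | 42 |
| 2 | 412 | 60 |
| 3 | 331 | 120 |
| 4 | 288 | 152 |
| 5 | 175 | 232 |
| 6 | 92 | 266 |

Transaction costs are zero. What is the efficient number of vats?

4

Bargaining reaches the level where marginal profit last exceeds marginal odour cost.
That holds through level 4 (288 ≥ 152) but not at 5 (175 < 232).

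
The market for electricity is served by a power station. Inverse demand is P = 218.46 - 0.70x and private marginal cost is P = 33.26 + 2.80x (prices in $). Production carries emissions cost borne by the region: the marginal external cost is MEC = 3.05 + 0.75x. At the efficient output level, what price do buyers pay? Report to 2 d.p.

P = $188.46

Social marginal cost = private MC + MEC = 36.31 + 3.55x.
Set SMC = demand: 36.31 + 3.55x = 218.46 - 0.70x → x* = 42.8588.
Consumer price on the demand curve at x*: 218.46 − 0.70×42.8588 = 188.4588.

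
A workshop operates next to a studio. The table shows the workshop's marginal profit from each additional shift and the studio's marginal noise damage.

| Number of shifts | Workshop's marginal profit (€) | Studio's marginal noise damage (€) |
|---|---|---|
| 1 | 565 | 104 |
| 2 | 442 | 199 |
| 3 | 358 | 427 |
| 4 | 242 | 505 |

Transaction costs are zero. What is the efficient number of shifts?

2

Bargaining reaches the level where marginal profit last exceeds marginal noise damage.
That holds through level 2 (442 ≥ 199) but not at 3 (358 < 427).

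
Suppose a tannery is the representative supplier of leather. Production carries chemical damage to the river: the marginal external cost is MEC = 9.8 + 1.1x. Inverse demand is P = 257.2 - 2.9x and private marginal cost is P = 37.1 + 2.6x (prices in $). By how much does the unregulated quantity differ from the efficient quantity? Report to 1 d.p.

8.2 units

Market equilibrium (private): 37.1 + 2.6x = 257.2 - 2.9x → x_m = 40.0182.
Social marginal cost = private MC + MEC = 46.9 + 3.7x.
Set SMC = demand: 46.9 + 3.7x = 257.2 - 2.9x → x* = 31.8636.
Gap = |40.0182 − 31.8636| = 8.1546.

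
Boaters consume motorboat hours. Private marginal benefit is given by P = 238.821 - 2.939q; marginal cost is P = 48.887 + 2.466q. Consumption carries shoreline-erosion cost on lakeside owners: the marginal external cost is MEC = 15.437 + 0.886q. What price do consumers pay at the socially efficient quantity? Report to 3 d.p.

Social marginal benefit = demand − MEC = 223.384 - 3.825q.
Set SMB = MC: 223.384 - 3.825q = 48.887 + 2.466q → q* = 27.7376.
Consumer price on the demand curve at q*: 238.821 − 2.939×27.7376 = 157.3002.

P = 157.300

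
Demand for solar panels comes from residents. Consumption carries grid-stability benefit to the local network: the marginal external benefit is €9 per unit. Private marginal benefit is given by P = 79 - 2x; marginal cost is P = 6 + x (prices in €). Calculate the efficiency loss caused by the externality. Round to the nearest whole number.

Market equilibrium (private): 6 + x = 79 - 2x → x_m = 24.3333.
Social marginal benefit = demand + MEB = 88 - 2x.
Set SMB = MC: 88 - 2x = 6 + x → x* = 27.3333.
The loss is the area between SMB and MC from x* to x_m; with linear curves that's a triangle of height MEB(x_m).
DWL = ½ × 3.0000 × 9.0000 = 13.5000.

DWL = €14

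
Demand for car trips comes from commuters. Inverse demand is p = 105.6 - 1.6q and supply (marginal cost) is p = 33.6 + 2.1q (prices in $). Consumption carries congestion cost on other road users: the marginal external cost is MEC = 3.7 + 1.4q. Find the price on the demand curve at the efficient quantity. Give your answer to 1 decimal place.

P = $84.2

Social marginal benefit = demand − MEC = 101.9 - 3.0q.
Set SMB = MC: 101.9 - 3.0q = 33.6 + 2.1q → q* = 13.3922.
Consumer price on the demand curve at q*: 105.6 − 1.6×13.3922 = 84.1725.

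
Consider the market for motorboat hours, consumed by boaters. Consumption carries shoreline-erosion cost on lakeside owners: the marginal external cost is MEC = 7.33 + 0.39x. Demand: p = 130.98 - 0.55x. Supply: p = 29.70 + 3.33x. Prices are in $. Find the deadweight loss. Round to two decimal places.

Market equilibrium (private): 29.70 + 3.33x = 130.98 - 0.55x → x_m = 26.1031.
Social marginal benefit = demand − MEC = 123.65 - 0.94x.
Set SMB = MC: 123.65 - 0.94x = 29.70 + 3.33x → x* = 22.0023.
Between x* and x_m the wedge MC − SMB runs linearly from 0 to MEC(x_m), so the loss is a triangle.
DWL = ½ × 4.1008 × 17.5102 = 35.9029.

DWL = $35.90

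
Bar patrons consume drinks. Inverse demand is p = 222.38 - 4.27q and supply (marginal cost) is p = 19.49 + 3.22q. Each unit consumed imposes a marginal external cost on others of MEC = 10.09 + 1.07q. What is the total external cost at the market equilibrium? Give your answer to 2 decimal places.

Market equilibrium (private): 19.49 + 3.22q = 222.38 - 4.27q → q_m = 27.0881.
Total external cost = ∫₀^{q_m} (10.09 + 1.07q) dq = 10.09×27.0881 + ½×1.07×27.0881² = 665.8833.

665.88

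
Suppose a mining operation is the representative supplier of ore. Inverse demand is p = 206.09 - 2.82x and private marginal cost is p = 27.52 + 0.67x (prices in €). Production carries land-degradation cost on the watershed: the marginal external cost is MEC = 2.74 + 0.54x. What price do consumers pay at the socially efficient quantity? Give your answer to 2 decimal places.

Social marginal cost = private MC + MEC = 30.26 + 1.21x.
Set SMC = demand: 30.26 + 1.21x = 206.09 - 2.82x → x* = 43.6303.
Consumer price on the demand curve at x*: 206.09 − 2.82×43.6303 = 83.0526.

P = €83.05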